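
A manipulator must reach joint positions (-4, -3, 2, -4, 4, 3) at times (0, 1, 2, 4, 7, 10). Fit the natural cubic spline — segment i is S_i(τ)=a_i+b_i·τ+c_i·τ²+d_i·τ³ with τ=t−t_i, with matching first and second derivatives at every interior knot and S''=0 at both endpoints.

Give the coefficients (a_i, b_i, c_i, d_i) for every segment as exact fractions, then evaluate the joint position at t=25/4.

Δ: Δ0=1, Δ1=5, Δ2=-3, Δ3=8/3, Δ4=-1/3
row 1: diag=4, rhs=24; c'=1/4, d'=6
row 2: denom=6−1·1/4=23/4; d'=(-48−1·6)/(23/4)=-216/23
row 3: denom=10−2·8/23=214/23; d'=(34−2·-216/23)/(214/23)=607/107
row 4: denom=12−3·69/214=2361/214; d'=(-18−3·607/107)/(2361/214)=-2498/787
back: M4=-2498/787
back: M3=607/107−69/214·-2498/787=5270/787
back: M2=-216/23−8/23·5270/787=-9224/787
back: M1=6−1/4·-9224/787=7028/787
M: M0=0, M1=7028/787, M2=-9224/787, M3=5270/787, M4=-2498/787, M5=0
seg 0: a=-4, c=M0/2=0, d=(M1−M0)/(6·1)=3514/2361, b=Δ0−h0·(2M0+M1)/6=-1153/2361
seg 1: a=-3, c=M1/2=3514/787, d=(M2−M1)/(6·1)=-8126/2361, b=Δ1−h1·(2M1+M2)/6=9389/2361
seg 2: a=2, c=M2/2=-4612/787, d=(M3−M2)/(6·2)=7247/4722, b=Δ2−h2·(2M2+M3)/6=6095/2361
seg 3: a=-4, c=M3/2=2635/787, d=(M4−M3)/(6·3)=-3884/7083, b=Δ3−h3·(2M3+M4)/6=-5767/2361
seg 4: a=4, c=M4/2=-1249/787, d=(M5−M4)/(6·3)=1249/7083, b=Δ4−h4·(2M4+M5)/6=6707/2361
t_q=25/4 → seg 3, τ=9/4; S=-4+-5767/2361·τ+2635/787·τ²+-3884/7083·τ³=3803/3148

  seg 0: a=-4 b=-1153/2361 c=0 d=3514/2361
  seg 1: a=-3 b=9389/2361 c=3514/787 d=-8126/2361
  seg 2: a=2 b=6095/2361 c=-4612/787 d=7247/4722
  seg 3: a=-4 b=-5767/2361 c=2635/787 d=-3884/7083
  seg 4: a=4 b=6707/2361 c=-1249/787 d=1249/7083
S(25/4) = 3803/3148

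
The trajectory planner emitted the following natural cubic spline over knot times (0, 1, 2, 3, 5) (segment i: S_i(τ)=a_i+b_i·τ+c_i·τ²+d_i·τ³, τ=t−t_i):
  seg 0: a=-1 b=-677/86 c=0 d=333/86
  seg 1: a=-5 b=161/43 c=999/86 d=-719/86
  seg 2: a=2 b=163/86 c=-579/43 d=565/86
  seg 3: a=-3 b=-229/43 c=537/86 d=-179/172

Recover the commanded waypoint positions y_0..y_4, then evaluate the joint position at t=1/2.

y_0 = S_0(0) = a_0 = -1
y_1 = S_1(0) = a_1 = -5
y_2 = S_2(0) = a_2 = 2
y_3 = S_3(0) = a_3 = -3
y_4 = S_3(2) = 3
t_q=1/2 is in segment 0 (τ=1/2); S_0(τ)=-3063/688

y_0=-1 y_1=-5 y_2=2 y_3=-3 y_4=3
S(1/2) = -3063/688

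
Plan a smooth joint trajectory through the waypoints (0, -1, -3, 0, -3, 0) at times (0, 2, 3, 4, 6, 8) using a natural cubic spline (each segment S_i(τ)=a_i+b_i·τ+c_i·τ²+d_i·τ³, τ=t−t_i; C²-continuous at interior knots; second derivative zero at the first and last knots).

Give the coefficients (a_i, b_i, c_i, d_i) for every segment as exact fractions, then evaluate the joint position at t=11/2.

Δ: Δ0=-1/2, Δ1=-2, Δ2=3, Δ3=-3/2, Δ4=3/2
row 1: diag=6, rhs=-9; c'=1/6, d'=-3/2
row 2: denom=4−1·1/6=23/6; d'=(30−1·-3/2)/(23/6)=189/23
row 3: denom=6−1·6/23=132/23; d'=(-27−1·189/23)/(132/23)=-135/22
row 4: denom=8−2·23/66=241/33; d'=(18−2·-135/22)/(241/33)=999/241
back: M4=999/241
back: M3=-135/22−23/66·999/241=-1827/241
back: M2=189/23−6/23·-1827/241=2457/241
back: M1=-3/2−1/6·2457/241=-771/241
M: M0=0, M1=-771/241, M2=2457/241, M3=-1827/241, M4=999/241, M5=0
seg 0: a=0, c=M0/2=0, d=(M1−M0)/(6·2)=-257/964, b=Δ0−h0·(2M0+M1)/6=273/482
seg 1: a=-1, c=M1/2=-771/482, d=(M2−M1)/(6·1)=538/241, b=Δ1−h1·(2M1+M2)/6=-1269/482
seg 2: a=-3, c=M2/2=2457/482, d=(M3−M2)/(6·1)=-714/241, b=Δ2−h2·(2M2+M3)/6=417/482
seg 3: a=0, c=M3/2=-1827/482, d=(M4−M3)/(6·2)=471/482, b=Δ3−h3·(2M3+M4)/6=1047/482
seg 4: a=-3, c=M4/2=999/482, d=(M5−M4)/(6·2)=-333/964, b=Δ4−h4·(2M4+M5)/6=-609/482
t_q=11/2 → seg 3, τ=3/2; S=0+1047/482·τ+-1827/482·τ²+471/482·τ³=-7605/3856

  seg 0: a=0 b=273/482 c=0 d=-257/964
  seg 1: a=-1 b=-1269/482 c=-771/482 d=538/241
  seg 2: a=-3 b=417/482 c=2457/482 d=-714/241
  seg 3: a=0 b=1047/482 c=-1827/482 d=471/482
  seg 4: a=-3 b=-609/482 c=999/482 d=-333/964
S(11/2) = -7605/3856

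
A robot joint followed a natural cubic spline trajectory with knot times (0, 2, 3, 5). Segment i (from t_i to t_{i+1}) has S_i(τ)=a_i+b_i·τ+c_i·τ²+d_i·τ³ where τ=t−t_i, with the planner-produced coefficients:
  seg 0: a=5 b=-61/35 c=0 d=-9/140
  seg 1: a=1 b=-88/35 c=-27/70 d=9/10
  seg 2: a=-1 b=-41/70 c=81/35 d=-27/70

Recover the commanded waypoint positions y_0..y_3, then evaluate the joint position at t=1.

y_0 = S_0(0) = a_0 = 5
y_1 = S_1(0) = a_1 = 1
y_2 = S_2(0) = a_2 = -1
y_3 = S_2(2) = 4
t_q=1 is in segment 0 (τ=1); S_0(τ)=447/140

y_0=5 y_1=1 y_2=-1 y_3=4
S(1) = 447/140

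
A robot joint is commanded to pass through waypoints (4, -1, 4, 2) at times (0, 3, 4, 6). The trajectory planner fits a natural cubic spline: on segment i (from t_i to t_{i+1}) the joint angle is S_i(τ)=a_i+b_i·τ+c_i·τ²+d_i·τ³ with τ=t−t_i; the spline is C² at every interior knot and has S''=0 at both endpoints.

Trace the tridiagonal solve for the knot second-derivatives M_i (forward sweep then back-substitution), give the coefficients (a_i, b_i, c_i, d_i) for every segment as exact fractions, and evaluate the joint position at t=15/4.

Δ: Δ0=-5/3, Δ1=5, Δ2=-1
row 1: diag=8, rhs=40; c'=1/8, d'=5
row 2: denom=6−1·1/8=47/8; d'=(-36−1·5)/(47/8)=-328/47
back: M2=-328/47
back: M1=5−1/8·-328/47=276/47
M: M0=0, M1=276/47, M2=-328/47, M3=0
seg 0: a=4, c=M0/2=0, d=(M1−M0)/(6·3)=46/141, b=Δ0−h0·(2M0+M1)/6=-649/141
seg 1: a=-1, c=M1/2=138/47, d=(M2−M1)/(6·1)=-302/141, b=Δ1−h1·(2M1+M2)/6=593/141
seg 2: a=4, c=M2/2=-164/47, d=(M3−M2)/(6·2)=82/141, b=Δ2−h2·(2M2+M3)/6=515/141
t_q=15/4 → seg 1, τ=3/4; S=-1+593/141·τ+138/47·τ²+-302/141·τ³=4365/1504

  seg 0: a=4 b=-649/141 c=0 d=46/141
  seg 1: a=-1 b=593/141 c=138/47 d=-302/141
  seg 2: a=4 b=515/141 c=-164/47 d=82/141
S(15/4) = 4365/1504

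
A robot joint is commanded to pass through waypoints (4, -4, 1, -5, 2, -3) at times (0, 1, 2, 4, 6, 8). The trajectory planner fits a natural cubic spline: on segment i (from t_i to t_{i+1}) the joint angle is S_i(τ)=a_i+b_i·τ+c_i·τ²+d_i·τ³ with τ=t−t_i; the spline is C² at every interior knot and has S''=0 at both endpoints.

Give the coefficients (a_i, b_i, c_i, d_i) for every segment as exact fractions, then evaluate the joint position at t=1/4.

  seg 0: a=4 b=-3722/313 c=0 d=1218/313
  seg 1: a=-4 b=-68/313 c=3654/313 d=-2021/313
  seg 2: a=1 b=1177/313 c=-2409/313 d=1351/626
  seg 3: a=-5 b=-353/313 c=1644/313 d=-3679/2504
  seg 4: a=2 b=1409/626 c=-4461/1252 d=1487/2504
S(1/4) = 10897/10016

Δ: Δ0=-8, Δ1=5, Δ2=-3, Δ3=7/2, Δ4=-5/2
row 1: diag=4, rhs=78; c'=1/4, d'=39/2
row 2: denom=6−1·1/4=23/4; d'=(-48−1·39/2)/(23/4)=-270/23
row 3: denom=8−2·8/23=168/23; d'=(39−2·-270/23)/(168/23)=479/56
row 4: denom=8−2·23/84=313/42; d'=(-36−2·479/56)/(313/42)=-4461/626
back: M4=-4461/626
back: M3=479/56−23/84·-4461/626=3288/313
back: M2=-270/23−8/23·3288/313=-4818/313
back: M1=39/2−1/4·-4818/313=7308/313
M: M0=0, M1=7308/313, M2=-4818/313, M3=3288/313, M4=-4461/626, M5=0
seg 0: a=4, c=M0/2=0, d=(M1−M0)/(6·1)=1218/313, b=Δ0−h0·(2M0+M1)/6=-3722/313
seg 1: a=-4, c=M1/2=3654/313, d=(M2−M1)/(6·1)=-2021/313, b=Δ1−h1·(2M1+M2)/6=-68/313
seg 2: a=1, c=M2/2=-2409/313, d=(M3−M2)/(6·2)=1351/626, b=Δ2−h2·(2M2+M3)/6=1177/313
seg 3: a=-5, c=M3/2=1644/313, d=(M4−M3)/(6·2)=-3679/2504, b=Δ3−h3·(2M3+M4)/6=-353/313
seg 4: a=2, c=M4/2=-4461/1252, d=(M5−M4)/(6·2)=1487/2504, b=Δ4−h4·(2M4+M5)/6=1409/626
t_q=1/4 → seg 0, τ=1/4; S=4+-3722/313·τ+0·τ²+1218/313·τ³=10897/10016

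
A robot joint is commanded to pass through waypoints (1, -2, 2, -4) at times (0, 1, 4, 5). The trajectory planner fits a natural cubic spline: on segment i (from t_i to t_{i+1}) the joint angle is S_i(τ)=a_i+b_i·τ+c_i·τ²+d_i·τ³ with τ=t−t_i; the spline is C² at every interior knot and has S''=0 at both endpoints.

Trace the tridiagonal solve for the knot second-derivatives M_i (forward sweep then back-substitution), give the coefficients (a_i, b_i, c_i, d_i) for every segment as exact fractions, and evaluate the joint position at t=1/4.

  seg 0: a=1 b=-133/33 c=0 d=34/33
  seg 1: a=-2 b=-31/33 c=34/11 d=-7/9
  seg 2: a=2 b=-112/33 c=-43/11 d=43/33
S(1/4) = 3/352

Δ: Δ0=-3, Δ1=4/3, Δ2=-6
row 1: diag=8, rhs=26; c'=3/8, d'=13/4
row 2: denom=8−3·3/8=55/8; d'=(-44−3·13/4)/(55/8)=-86/11
back: M2=-86/11
back: M1=13/4−3/8·-86/11=68/11
M: M0=0, M1=68/11, M2=-86/11, M3=0
seg 0: a=1, c=M0/2=0, d=(M1−M0)/(6·1)=34/33, b=Δ0−h0·(2M0+M1)/6=-133/33
seg 1: a=-2, c=M1/2=34/11, d=(M2−M1)/(6·3)=-7/9, b=Δ1−h1·(2M1+M2)/6=-31/33
seg 2: a=2, c=M2/2=-43/11, d=(M3−M2)/(6·1)=43/33, b=Δ2−h2·(2M2+M3)/6=-112/33
t_q=1/4 → seg 0, τ=1/4; S=1+-133/33·τ+0·τ²+34/33·τ³=3/352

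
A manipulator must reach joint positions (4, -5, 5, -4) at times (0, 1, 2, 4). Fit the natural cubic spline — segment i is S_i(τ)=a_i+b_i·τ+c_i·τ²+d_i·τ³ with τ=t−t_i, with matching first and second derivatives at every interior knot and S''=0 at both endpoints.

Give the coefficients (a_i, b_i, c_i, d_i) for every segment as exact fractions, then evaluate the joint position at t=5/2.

  seg 0: a=4 b=-671/46 c=0 d=257/46
  seg 1: a=-5 b=50/23 c=771/46 d=-411/46
  seg 2: a=5 b=409/46 c=-231/23 d=77/46
S(5/2) = 2629/368

Δ: Δ0=-9, Δ1=10, Δ2=-9/2
row 1: diag=4, rhs=114; c'=1/4, d'=57/2
row 2: denom=6−1·1/4=23/4; d'=(-87−1·57/2)/(23/4)=-462/23
back: M2=-462/23
back: M1=57/2−1/4·-462/23=771/23
M: M0=0, M1=771/23, M2=-462/23, M3=0
seg 0: a=4, c=M0/2=0, d=(M1−M0)/(6·1)=257/46, b=Δ0−h0·(2M0+M1)/6=-671/46
seg 1: a=-5, c=M1/2=771/46, d=(M2−M1)/(6·1)=-411/46, b=Δ1−h1·(2M1+M2)/6=50/23
seg 2: a=5, c=M2/2=-231/23, d=(M3−M2)/(6·2)=77/46, b=Δ2−h2·(2M2+M3)/6=409/46
t_q=5/2 → seg 2, τ=1/2; S=5+409/46·τ+-231/23·τ²+77/46·τ³=2629/368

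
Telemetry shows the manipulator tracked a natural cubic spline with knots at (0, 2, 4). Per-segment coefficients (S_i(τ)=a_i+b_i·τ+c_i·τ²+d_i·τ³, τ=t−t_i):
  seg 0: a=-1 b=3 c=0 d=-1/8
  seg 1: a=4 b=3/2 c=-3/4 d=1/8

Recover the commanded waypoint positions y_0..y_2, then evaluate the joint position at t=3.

y_0 = S_0(0) = a_0 = -1
y_1 = S_1(0) = a_1 = 4
y_2 = S_1(2) = 5
t_q=3 is in segment 1 (τ=1); S_1(τ)=39/8

y_0=-1 y_1=4 y_2=5
S(3) = 39/8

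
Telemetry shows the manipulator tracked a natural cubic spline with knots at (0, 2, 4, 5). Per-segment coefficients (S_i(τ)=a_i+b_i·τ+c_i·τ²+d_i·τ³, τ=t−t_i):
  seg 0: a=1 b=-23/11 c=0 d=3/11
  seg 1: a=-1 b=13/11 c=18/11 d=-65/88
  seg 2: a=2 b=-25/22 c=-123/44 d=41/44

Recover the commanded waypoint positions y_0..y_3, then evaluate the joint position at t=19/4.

y_0=1 y_1=-1 y_2=2 y_3=-1
S(19/4) = -89/2816

y_0 = S_0(0) = a_0 = 1
y_1 = S_1(0) = a_1 = -1
y_2 = S_2(0) = a_2 = 2
y_3 = S_2(1) = -1
t_q=19/4 is in segment 2 (τ=3/4); S_2(τ)=-89/2816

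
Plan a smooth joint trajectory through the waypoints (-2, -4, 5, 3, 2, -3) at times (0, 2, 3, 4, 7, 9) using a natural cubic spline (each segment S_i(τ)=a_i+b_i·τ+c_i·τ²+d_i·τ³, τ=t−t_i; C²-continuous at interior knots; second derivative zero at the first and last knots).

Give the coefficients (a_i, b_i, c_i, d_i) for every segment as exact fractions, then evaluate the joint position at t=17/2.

Δ: Δ0=-1, Δ1=9, Δ2=-2, Δ3=-1/3, Δ4=-5/2
row 1: diag=6, rhs=60; c'=1/6, d'=10
row 2: denom=4−1·1/6=23/6; d'=(-66−1·10)/(23/6)=-456/23
row 3: denom=8−1·6/23=178/23; d'=(10−1·-456/23)/(178/23)=343/89
row 4: denom=10−3·69/178=1573/178; d'=(-13−3·343/89)/(1573/178)=-4372/1573
back: M4=-4372/1573
back: M3=343/89−69/178·-4372/1573=7757/1573
back: M2=-456/23−6/23·7757/1573=-33210/1573
back: M1=10−1/6·-33210/1573=21265/1573
M: M0=0, M1=21265/1573, M2=-33210/1573, M3=7757/1573, M4=-4372/1573, M5=0
seg 0: a=-2, c=M0/2=0, d=(M1−M0)/(6·2)=21265/18876, b=Δ0−h0·(2M0+M1)/6=-25984/4719
seg 1: a=-4, c=M1/2=21265/3146, d=(M2−M1)/(6·1)=-54475/9438, b=Δ1−h1·(2M1+M2)/6=37811/4719
seg 2: a=5, c=M2/2=-16605/1573, d=(M3−M2)/(6·1)=40967/9438, b=Δ2−h2·(2M2+M3)/6=3617/858
seg 3: a=3, c=M3/2=7757/3146, d=(M4−M3)/(6·3)=-311/726, b=Δ3−h3·(2M3+M4)/6=-18286/4719
seg 4: a=2, c=M4/2=-2186/1573, d=(M5−M4)/(6·2)=1093/4719, b=Δ4−h4·(2M4+M5)/6=-6107/9438
t_q=17/2 → seg 4, τ=3/2; S=2+-6107/9438·τ+-2186/1573·τ²+1093/4719·τ³=-16557/12584

  seg 0: a=-2 b=-25984/4719 c=0 d=21265/18876
  seg 1: a=-4 b=37811/4719 c=21265/3146 d=-54475/9438
  seg 2: a=5 b=3617/858 c=-16605/1573 d=40967/9438
  seg 3: a=3 b=-18286/4719 c=7757/3146 d=-311/726
  seg 4: a=2 b=-6107/9438 c=-2186/1573 d=1093/4719
S(17/2) = -16557/12584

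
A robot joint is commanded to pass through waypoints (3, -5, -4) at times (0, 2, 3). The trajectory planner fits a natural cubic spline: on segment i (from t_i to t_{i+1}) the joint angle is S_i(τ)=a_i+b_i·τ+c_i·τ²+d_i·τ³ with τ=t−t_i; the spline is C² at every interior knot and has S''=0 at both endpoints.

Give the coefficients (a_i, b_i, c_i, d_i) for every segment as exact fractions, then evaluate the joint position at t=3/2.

  seg 0: a=3 b=-17/3 c=0 d=5/12
  seg 1: a=-5 b=-2/3 c=5/2 d=-5/6
S(3/2) = -131/32

Δ: Δ0=-4, Δ1=1
row 1: diag=6, rhs=30; c'=1/6, d'=5
back: M1=5
M: M0=0, M1=5, M2=0
seg 0: a=3, c=M0/2=0, d=(M1−M0)/(6·2)=5/12, b=Δ0−h0·(2M0+M1)/6=-17/3
seg 1: a=-5, c=M1/2=5/2, d=(M2−M1)/(6·1)=-5/6, b=Δ1−h1·(2M1+M2)/6=-2/3
t_q=3/2 → seg 0, τ=3/2; S=3+-17/3·τ+0·τ²+5/12·τ³=-131/32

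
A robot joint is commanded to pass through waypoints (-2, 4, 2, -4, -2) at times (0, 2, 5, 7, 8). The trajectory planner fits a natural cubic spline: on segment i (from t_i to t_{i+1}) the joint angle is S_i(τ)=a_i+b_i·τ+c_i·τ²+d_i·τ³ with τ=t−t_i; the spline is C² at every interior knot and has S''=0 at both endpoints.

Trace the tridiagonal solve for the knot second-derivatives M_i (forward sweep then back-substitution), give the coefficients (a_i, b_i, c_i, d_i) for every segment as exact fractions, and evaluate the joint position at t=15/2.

Δ: Δ0=3, Δ1=-2/3, Δ2=-3, Δ3=2
row 1: diag=10, rhs=-22; c'=3/10, d'=-11/5
row 2: denom=10−3·3/10=91/10; d'=(-14−3·-11/5)/(91/10)=-74/91
row 3: denom=6−2·20/91=506/91; d'=(30−2·-74/91)/(506/91)=1439/253
back: M3=1439/253
back: M2=-74/91−20/91·1439/253=-522/253
back: M1=-11/5−3/10·-522/253=-400/253
M: M0=0, M1=-400/253, M2=-522/253, M3=1439/253, M4=0
seg 0: a=-2, c=M0/2=0, d=(M1−M0)/(6·2)=-100/759, b=Δ0−h0·(2M0+M1)/6=2677/759
seg 1: a=4, c=M1/2=-200/253, d=(M2−M1)/(6·3)=-61/2277, b=Δ1−h1·(2M1+M2)/6=1477/759
seg 2: a=2, c=M2/2=-261/253, d=(M3−M2)/(6·2)=1961/3036, b=Δ2−h2·(2M2+M3)/6=-2672/759
seg 3: a=-4, c=M3/2=1439/506, d=(M4−M3)/(6·1)=-1439/1518, b=Δ3−h3·(2M3+M4)/6=79/759
t_q=15/2 → seg 3, τ=1/2; S=-4+79/759·τ+1439/506·τ²+-1439/1518·τ³=-13583/4048

  seg 0: a=-2 b=2677/759 c=0 d=-100/759
  seg 1: a=4 b=1477/759 c=-200/253 d=-61/2277
  seg 2: a=2 b=-2672/759 c=-261/253 d=1961/3036
  seg 3: a=-4 b=79/759 c=1439/506 d=-1439/1518
S(15/2) = -13583/4048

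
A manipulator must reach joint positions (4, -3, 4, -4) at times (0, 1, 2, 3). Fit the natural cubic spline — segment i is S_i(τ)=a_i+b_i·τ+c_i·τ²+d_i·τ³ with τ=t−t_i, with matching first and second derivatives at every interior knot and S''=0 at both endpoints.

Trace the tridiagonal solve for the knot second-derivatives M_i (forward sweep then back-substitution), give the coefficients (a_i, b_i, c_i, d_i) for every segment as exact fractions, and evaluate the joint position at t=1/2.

Δ: Δ0=-7, Δ1=7, Δ2=-8
row 1: diag=4, rhs=84; c'=1/4, d'=21
row 2: denom=4−1·1/4=15/4; d'=(-90−1·21)/(15/4)=-148/5
back: M2=-148/5
back: M1=21−1/4·-148/5=142/5
M: M0=0, M1=142/5, M2=-148/5, M3=0
seg 0: a=4, c=M0/2=0, d=(M1−M0)/(6·1)=71/15, b=Δ0−h0·(2M0+M1)/6=-176/15
seg 1: a=-3, c=M1/2=71/5, d=(M2−M1)/(6·1)=-29/3, b=Δ1−h1·(2M1+M2)/6=37/15
seg 2: a=4, c=M2/2=-74/5, d=(M3−M2)/(6·1)=74/15, b=Δ2−h2·(2M2+M3)/6=28/15
t_q=1/2 → seg 0, τ=1/2; S=4+-176/15·τ+0·τ²+71/15·τ³=-51/40

  seg 0: a=4 b=-176/15 c=0 d=71/15
  seg 1: a=-3 b=37/15 c=71/5 d=-29/3
  seg 2: a=4 b=28/15 c=-74/5 d=74/15
S(1/2) = -51/40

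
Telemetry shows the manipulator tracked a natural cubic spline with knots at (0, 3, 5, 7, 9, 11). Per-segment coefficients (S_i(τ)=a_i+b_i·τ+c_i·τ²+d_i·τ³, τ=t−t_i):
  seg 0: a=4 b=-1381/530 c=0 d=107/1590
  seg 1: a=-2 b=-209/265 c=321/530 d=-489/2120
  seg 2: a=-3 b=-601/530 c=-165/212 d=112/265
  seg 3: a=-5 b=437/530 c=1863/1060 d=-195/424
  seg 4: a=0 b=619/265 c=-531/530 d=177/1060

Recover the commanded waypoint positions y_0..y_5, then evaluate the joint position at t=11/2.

y_0 = S_0(0) = a_0 = 4
y_1 = S_1(0) = a_1 = -2
y_2 = S_2(0) = a_2 = -3
y_3 = S_3(0) = a_3 = -5
y_4 = S_4(0) = a_4 = 0
y_5 = S_4(2) = 2
t_q=11/2 is in segment 2 (τ=1/2); S_2(τ)=-3145/848

y_0=4 y_1=-2 y_2=-3 y_3=-5 y_4=0 y_5=2
S(11/2) = -3145/848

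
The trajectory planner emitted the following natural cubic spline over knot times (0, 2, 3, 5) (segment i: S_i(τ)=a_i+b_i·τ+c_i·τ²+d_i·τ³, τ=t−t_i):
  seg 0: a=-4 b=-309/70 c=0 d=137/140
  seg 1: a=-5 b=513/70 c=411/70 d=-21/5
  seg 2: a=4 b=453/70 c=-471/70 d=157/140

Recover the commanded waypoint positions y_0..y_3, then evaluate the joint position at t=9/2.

y_0=-4 y_1=-5 y_2=4 y_3=-1
S(9/2) = 527/224

y_0 = S_0(0) = a_0 = -4
y_1 = S_1(0) = a_1 = -5
y_2 = S_2(0) = a_2 = 4
y_3 = S_2(2) = -1
t_q=9/2 is in segment 2 (τ=3/2); S_2(τ)=527/224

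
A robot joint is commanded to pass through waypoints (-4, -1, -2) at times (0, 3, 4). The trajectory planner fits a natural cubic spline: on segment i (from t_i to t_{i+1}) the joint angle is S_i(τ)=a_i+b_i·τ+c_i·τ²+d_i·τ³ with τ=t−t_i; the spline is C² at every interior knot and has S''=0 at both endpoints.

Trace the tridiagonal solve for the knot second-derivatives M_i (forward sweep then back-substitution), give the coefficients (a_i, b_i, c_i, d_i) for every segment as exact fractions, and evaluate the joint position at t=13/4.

Δ: Δ0=1, Δ1=-1
row 1: diag=8, rhs=-12; c'=1/8, d'=-3/2
back: M1=-3/2
M: M0=0, M1=-3/2, M2=0
seg 0: a=-4, c=M0/2=0, d=(M1−M0)/(6·3)=-1/12, b=Δ0−h0·(2M0+M1)/6=7/4
seg 1: a=-1, c=M1/2=-3/4, d=(M2−M1)/(6·1)=1/4, b=Δ1−h1·(2M1+M2)/6=-1/2
t_q=13/4 → seg 1, τ=1/4; S=-1+-1/2·τ+-3/4·τ²+1/4·τ³=-299/256

  seg 0: a=-4 b=7/4 c=0 d=-1/12
  seg 1: a=-1 b=-1/2 c=-3/4 d=1/4
S(13/4) = -299/256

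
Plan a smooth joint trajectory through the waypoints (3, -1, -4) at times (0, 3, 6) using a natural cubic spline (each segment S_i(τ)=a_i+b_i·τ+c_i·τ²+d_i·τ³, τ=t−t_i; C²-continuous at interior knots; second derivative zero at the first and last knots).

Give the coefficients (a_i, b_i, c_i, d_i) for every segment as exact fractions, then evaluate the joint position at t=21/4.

Δ: Δ0=-4/3, Δ1=-1
row 1: diag=12, rhs=2; c'=1/4, d'=1/6
back: M1=1/6
M: M0=0, M1=1/6, M2=0
seg 0: a=3, c=M0/2=0, d=(M1−M0)/(6·3)=1/108, b=Δ0−h0·(2M0+M1)/6=-17/12
seg 1: a=-1, c=M1/2=1/12, d=(M2−M1)/(6·3)=-1/108, b=Δ1−h1·(2M1+M2)/6=-7/6
t_q=21/4 → seg 1, τ=9/4; S=-1+-7/6·τ+1/12·τ²+-1/108·τ³=-847/256

  seg 0: a=3 b=-17/12 c=0 d=1/108
  seg 1: a=-1 b=-7/6 c=1/12 d=-1/108
S(21/4) = -847/256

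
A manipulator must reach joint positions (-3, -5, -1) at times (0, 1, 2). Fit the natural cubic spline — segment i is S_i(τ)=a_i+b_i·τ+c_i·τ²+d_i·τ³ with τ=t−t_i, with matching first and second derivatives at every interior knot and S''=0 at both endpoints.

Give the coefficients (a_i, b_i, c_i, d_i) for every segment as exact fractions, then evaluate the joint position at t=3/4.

Δ: Δ0=-2, Δ1=4
row 1: diag=4, rhs=36; c'=1/4, d'=9
back: M1=9
M: M0=0, M1=9, M2=0
seg 0: a=-3, c=M0/2=0, d=(M1−M0)/(6·1)=3/2, b=Δ0−h0·(2M0+M1)/6=-7/2
seg 1: a=-5, c=M1/2=9/2, d=(M2−M1)/(6·1)=-3/2, b=Δ1−h1·(2M1+M2)/6=1
t_q=3/4 → seg 0, τ=3/4; S=-3+-7/2·τ+0·τ²+3/2·τ³=-639/128

  seg 0: a=-3 b=-7/2 c=0 d=3/2
  seg 1: a=-5 b=1 c=9/2 d=-3/2
S(3/4) = -639/128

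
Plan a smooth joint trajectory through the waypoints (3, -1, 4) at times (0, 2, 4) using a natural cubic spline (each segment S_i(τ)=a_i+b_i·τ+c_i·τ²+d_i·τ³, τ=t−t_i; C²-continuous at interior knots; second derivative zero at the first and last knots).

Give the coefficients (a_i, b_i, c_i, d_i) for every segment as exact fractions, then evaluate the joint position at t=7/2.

Δ: Δ0=-2, Δ1=5/2
row 1: diag=8, rhs=27; c'=1/4, d'=27/8
back: M1=27/8
M: M0=0, M1=27/8, M2=0
seg 0: a=3, c=M0/2=0, d=(M1−M0)/(6·2)=9/32, b=Δ0−h0·(2M0+M1)/6=-25/8
seg 1: a=-1, c=M1/2=27/16, d=(M2−M1)/(6·2)=-9/32, b=Δ1−h1·(2M1+M2)/6=1/4
t_q=7/2 → seg 1, τ=3/2; S=-1+1/4·τ+27/16·τ²+-9/32·τ³=569/256

  seg 0: a=3 b=-25/8 c=0 d=9/32
  seg 1: a=-1 b=1/4 c=27/16 d=-9/32
S(7/2) = 569/256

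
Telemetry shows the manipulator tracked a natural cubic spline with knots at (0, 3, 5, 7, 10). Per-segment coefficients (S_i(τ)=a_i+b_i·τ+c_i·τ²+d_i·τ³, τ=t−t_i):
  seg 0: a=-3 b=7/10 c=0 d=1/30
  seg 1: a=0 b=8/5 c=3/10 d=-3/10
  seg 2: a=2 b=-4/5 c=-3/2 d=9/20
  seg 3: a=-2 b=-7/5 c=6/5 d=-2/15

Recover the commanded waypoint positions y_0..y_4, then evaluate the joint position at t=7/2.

y_0=-3 y_1=0 y_2=2 y_3=-2 y_4=1
S(7/2) = 67/80

y_0 = S_0(0) = a_0 = -3
y_1 = S_1(0) = a_1 = 0
y_2 = S_2(0) = a_2 = 2
y_3 = S_3(0) = a_3 = -2
y_4 = S_3(3) = 1
t_q=7/2 is in segment 1 (τ=1/2); S_1(τ)=67/80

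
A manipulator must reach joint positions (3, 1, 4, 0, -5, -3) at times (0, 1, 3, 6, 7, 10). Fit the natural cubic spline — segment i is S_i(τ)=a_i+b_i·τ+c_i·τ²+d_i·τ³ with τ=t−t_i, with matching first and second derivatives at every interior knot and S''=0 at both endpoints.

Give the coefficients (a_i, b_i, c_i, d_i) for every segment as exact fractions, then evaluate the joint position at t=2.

  seg 0: a=3 b=-691/258 c=0 d=175/258
  seg 1: a=1 b=-83/129 c=175/86 d=-497/1032
  seg 2: a=4 b=443/258 c=-147/172 d=-251/4644
  seg 3: a=0 b=-2513/516 c=-173/129 d=625/516
  seg 4: a=-5 b=-337/86 c=1183/516 d=-1183/4644
S(2) = 657/344

Δ: Δ0=-2, Δ1=3/2, Δ2=-4/3, Δ3=-5, Δ4=2/3
row 1: diag=6, rhs=21; c'=1/3, d'=7/2
row 2: denom=10−2·1/3=28/3; d'=(-17−2·7/2)/(28/3)=-18/7
row 3: denom=8−3·9/28=197/28; d'=(-22−3·-18/7)/(197/28)=-400/197
row 4: denom=8−1·28/197=1548/197; d'=(34−1·-400/197)/(1548/197)=1183/258
back: M4=1183/258
back: M3=-400/197−28/197·1183/258=-346/129
back: M2=-18/7−9/28·-346/129=-147/86
back: M1=7/2−1/3·-147/86=175/43
M: M0=0, M1=175/43, M2=-147/86, M3=-346/129, M4=1183/258, M5=0
seg 0: a=3, c=M0/2=0, d=(M1−M0)/(6·1)=175/258, b=Δ0−h0·(2M0+M1)/6=-691/258
seg 1: a=1, c=M1/2=175/86, d=(M2−M1)/(6·2)=-497/1032, b=Δ1−h1·(2M1+M2)/6=-83/129
seg 2: a=4, c=M2/2=-147/172, d=(M3−M2)/(6·3)=-251/4644, b=Δ2−h2·(2M2+M3)/6=443/258
seg 3: a=0, c=M3/2=-173/129, d=(M4−M3)/(6·1)=625/516, b=Δ3−h3·(2M3+M4)/6=-2513/516
seg 4: a=-5, c=M4/2=1183/516, d=(M5−M4)/(6·3)=-1183/4644, b=Δ4−h4·(2M4+M5)/6=-337/86
t_q=2 → seg 1, τ=1; S=1+-83/129·τ+175/86·τ²+-497/1032·τ³=657/344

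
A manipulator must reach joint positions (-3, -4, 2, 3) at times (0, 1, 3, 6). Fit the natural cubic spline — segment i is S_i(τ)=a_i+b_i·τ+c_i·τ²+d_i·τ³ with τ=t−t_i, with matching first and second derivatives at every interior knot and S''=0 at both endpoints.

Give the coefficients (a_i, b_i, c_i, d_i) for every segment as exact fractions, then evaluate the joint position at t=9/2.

Δ: Δ0=-1, Δ1=3, Δ2=1/3
row 1: diag=6, rhs=24; c'=1/3, d'=4
row 2: denom=10−2·1/3=28/3; d'=(-16−2·4)/(28/3)=-18/7
back: M2=-18/7
back: M1=4−1/3·-18/7=34/7
M: M0=0, M1=34/7, M2=-18/7, M3=0
seg 0: a=-3, c=M0/2=0, d=(M1−M0)/(6·1)=17/21, b=Δ0−h0·(2M0+M1)/6=-38/21
seg 1: a=-4, c=M1/2=17/7, d=(M2−M1)/(6·2)=-13/21, b=Δ1−h1·(2M1+M2)/6=13/21
seg 2: a=2, c=M2/2=-9/7, d=(M3−M2)/(6·3)=1/7, b=Δ2−h2·(2M2+M3)/6=61/21
t_q=9/2 → seg 2, τ=3/2; S=2+61/21·τ+-9/7·τ²+1/7·τ³=221/56

  seg 0: a=-3 b=-38/21 c=0 d=17/21
  seg 1: a=-4 b=13/21 c=17/7 d=-13/21
  seg 2: a=2 b=61/21 c=-9/7 d=1/7
S(9/2) = 221/56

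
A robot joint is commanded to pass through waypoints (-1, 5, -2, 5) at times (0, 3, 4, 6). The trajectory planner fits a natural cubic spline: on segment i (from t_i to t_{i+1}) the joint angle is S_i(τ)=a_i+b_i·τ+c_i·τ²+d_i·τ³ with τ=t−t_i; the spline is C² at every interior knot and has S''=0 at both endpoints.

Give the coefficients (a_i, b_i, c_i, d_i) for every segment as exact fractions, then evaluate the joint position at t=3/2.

Δ: Δ0=2, Δ1=-7, Δ2=7/2
row 1: diag=8, rhs=-54; c'=1/8, d'=-27/4
row 2: denom=6−1·1/8=47/8; d'=(63−1·-27/4)/(47/8)=558/47
back: M2=558/47
back: M1=-27/4−1/8·558/47=-387/47
M: M0=0, M1=-387/47, M2=558/47, M3=0
seg 0: a=-1, c=M0/2=0, d=(M1−M0)/(6·3)=-43/94, b=Δ0−h0·(2M0+M1)/6=575/94
seg 1: a=5, c=M1/2=-387/94, d=(M2−M1)/(6·1)=315/94, b=Δ1−h1·(2M1+M2)/6=-293/47
seg 2: a=-2, c=M2/2=279/47, d=(M3−M2)/(6·2)=-93/94, b=Δ2−h2·(2M2+M3)/6=-415/94
t_q=3/2 → seg 0, τ=3/2; S=-1+575/94·τ+0·τ²+-43/94·τ³=4987/752

  seg 0: a=-1 b=575/94 c=0 d=-43/94
  seg 1: a=5 b=-293/47 c=-387/94 d=315/94
  seg 2: a=-2 b=-415/94 c=279/47 d=-93/94
S(3/2) = 4987/752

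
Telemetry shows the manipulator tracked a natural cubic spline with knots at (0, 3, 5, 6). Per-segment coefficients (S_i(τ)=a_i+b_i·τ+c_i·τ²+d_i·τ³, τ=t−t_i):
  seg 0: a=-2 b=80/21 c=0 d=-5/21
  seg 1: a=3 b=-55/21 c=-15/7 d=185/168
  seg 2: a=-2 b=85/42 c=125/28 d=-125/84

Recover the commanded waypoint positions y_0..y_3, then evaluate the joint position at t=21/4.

y_0=-2 y_1=3 y_2=-2 y_3=3
S(21/4) = -317/256

y_0 = S_0(0) = a_0 = -2
y_1 = S_1(0) = a_1 = 3
y_2 = S_2(0) = a_2 = -2
y_3 = S_2(1) = 3
t_q=21/4 is in segment 2 (τ=1/4); S_2(τ)=-317/256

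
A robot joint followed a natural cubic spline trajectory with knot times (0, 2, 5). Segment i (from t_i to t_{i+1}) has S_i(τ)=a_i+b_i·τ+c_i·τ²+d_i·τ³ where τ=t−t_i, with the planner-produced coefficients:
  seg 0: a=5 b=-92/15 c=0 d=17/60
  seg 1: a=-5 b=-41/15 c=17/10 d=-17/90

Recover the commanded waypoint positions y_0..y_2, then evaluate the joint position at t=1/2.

y_0=5 y_1=-5 y_2=-3
S(1/2) = 63/32

y_0 = S_0(0) = a_0 = 5
y_1 = S_1(0) = a_1 = -5
y_2 = S_1(3) = -3
t_q=1/2 is in segment 0 (τ=1/2); S_0(τ)=63/32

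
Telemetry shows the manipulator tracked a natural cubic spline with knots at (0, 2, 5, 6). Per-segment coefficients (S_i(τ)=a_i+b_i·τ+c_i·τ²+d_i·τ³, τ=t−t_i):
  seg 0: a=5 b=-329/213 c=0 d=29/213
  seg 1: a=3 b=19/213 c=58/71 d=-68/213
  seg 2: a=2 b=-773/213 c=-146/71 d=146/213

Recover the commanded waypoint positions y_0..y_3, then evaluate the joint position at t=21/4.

y_0 = S_0(0) = a_0 = 5
y_1 = S_1(0) = a_1 = 3
y_2 = S_2(0) = a_2 = 2
y_3 = S_2(1) = -3
t_q=21/4 is in segment 2 (τ=1/4); S_2(τ)=2215/2272

y_0=5 y_1=3 y_2=2 y_3=-3
S(21/4) = 2215/2272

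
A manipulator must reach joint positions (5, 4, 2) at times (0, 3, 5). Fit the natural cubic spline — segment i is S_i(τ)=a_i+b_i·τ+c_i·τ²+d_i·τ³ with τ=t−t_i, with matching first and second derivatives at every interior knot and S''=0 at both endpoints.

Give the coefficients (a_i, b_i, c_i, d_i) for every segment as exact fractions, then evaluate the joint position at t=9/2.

  seg 0: a=5 b=-2/15 c=0 d=-1/45
  seg 1: a=4 b=-11/15 c=-1/5 d=1/30
S(9/2) = 41/16

Δ: Δ0=-1/3, Δ1=-1
row 1: diag=10, rhs=-4; c'=1/5, d'=-2/5
back: M1=-2/5
M: M0=0, M1=-2/5, M2=0
seg 0: a=5, c=M0/2=0, d=(M1−M0)/(6·3)=-1/45, b=Δ0−h0·(2M0+M1)/6=-2/15
seg 1: a=4, c=M1/2=-1/5, d=(M2−M1)/(6·2)=1/30, b=Δ1−h1·(2M1+M2)/6=-11/15
t_q=9/2 → seg 1, τ=3/2; S=4+-11/15·τ+-1/5·τ²+1/30·τ³=41/16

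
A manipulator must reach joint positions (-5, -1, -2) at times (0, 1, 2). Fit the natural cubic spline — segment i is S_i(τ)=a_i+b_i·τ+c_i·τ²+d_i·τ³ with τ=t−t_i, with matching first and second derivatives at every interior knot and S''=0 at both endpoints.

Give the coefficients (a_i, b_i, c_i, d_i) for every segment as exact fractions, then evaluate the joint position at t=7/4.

Δ: Δ0=4, Δ1=-1
row 1: diag=4, rhs=-30; c'=1/4, d'=-15/2
back: M1=-15/2
M: M0=0, M1=-15/2, M2=0
seg 0: a=-5, c=M0/2=0, d=(M1−M0)/(6·1)=-5/4, b=Δ0−h0·(2M0+M1)/6=21/4
seg 1: a=-1, c=M1/2=-15/4, d=(M2−M1)/(6·1)=5/4, b=Δ1−h1·(2M1+M2)/6=3/2
t_q=7/4 → seg 1, τ=3/4; S=-1+3/2·τ+-15/4·τ²+5/4·τ³=-373/256

  seg 0: a=-5 b=21/4 c=0 d=-5/4
  seg 1: a=-1 b=3/2 c=-15/4 d=5/4
S(7/4) = -373/256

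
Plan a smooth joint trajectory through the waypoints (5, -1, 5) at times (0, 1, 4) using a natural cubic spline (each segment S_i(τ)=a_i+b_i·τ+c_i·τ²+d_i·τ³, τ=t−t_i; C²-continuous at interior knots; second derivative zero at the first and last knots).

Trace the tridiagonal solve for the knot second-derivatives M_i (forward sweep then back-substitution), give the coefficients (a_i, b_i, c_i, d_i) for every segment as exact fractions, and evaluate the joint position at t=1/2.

Δ: Δ0=-6, Δ1=2
row 1: diag=8, rhs=48; c'=3/8, d'=6
back: M1=6
M: M0=0, M1=6, M2=0
seg 0: a=5, c=M0/2=0, d=(M1−M0)/(6·1)=1, b=Δ0−h0·(2M0+M1)/6=-7
seg 1: a=-1, c=M1/2=3, d=(M2−M1)/(6·3)=-1/3, b=Δ1−h1·(2M1+M2)/6=-4
t_q=1/2 → seg 0, τ=1/2; S=5+-7·τ+0·τ²+1·τ³=13/8

  seg 0: a=5 b=-7 c=0 d=1
  seg 1: a=-1 b=-4 c=3 d=-1/3
S(1/2) = 13/8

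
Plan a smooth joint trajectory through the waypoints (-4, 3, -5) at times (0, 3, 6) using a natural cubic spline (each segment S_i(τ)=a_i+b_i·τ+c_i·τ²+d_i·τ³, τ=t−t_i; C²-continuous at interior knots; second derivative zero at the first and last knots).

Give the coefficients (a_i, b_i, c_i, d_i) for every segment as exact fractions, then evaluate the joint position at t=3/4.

Δ: Δ0=7/3, Δ1=-8/3
row 1: diag=12, rhs=-30; c'=1/4, d'=-5/2
back: M1=-5/2
M: M0=0, M1=-5/2, M2=0
seg 0: a=-4, c=M0/2=0, d=(M1−M0)/(6·3)=-5/36, b=Δ0−h0·(2M0+M1)/6=43/12
seg 1: a=3, c=M1/2=-5/4, d=(M2−M1)/(6·3)=5/36, b=Δ1−h1·(2M1+M2)/6=-1/6
t_q=3/4 → seg 0, τ=3/4; S=-4+43/12·τ+0·τ²+-5/36·τ³=-351/256

  seg 0: a=-4 b=43/12 c=0 d=-5/36
  seg 1: a=3 b=-1/6 c=-5/4 d=5/36
S(3/4) = -351/256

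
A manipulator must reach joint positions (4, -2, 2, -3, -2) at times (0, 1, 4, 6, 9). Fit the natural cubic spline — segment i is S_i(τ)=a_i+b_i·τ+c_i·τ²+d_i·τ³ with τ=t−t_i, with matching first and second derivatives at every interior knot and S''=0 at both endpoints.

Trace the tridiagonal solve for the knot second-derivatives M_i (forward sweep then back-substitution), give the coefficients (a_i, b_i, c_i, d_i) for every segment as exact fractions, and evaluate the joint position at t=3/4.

Δ: Δ0=-6, Δ1=4/3, Δ2=-5/2, Δ3=1/3
row 1: diag=8, rhs=44; c'=3/8, d'=11/2
row 2: denom=10−3·3/8=71/8; d'=(-23−3·11/2)/(71/8)=-316/71
row 3: denom=10−2·16/71=678/71; d'=(17−2·-316/71)/(678/71)=613/226
back: M3=613/226
back: M2=-316/71−16/71·613/226=-572/113
back: M1=11/2−3/8·-572/113=836/113
M: M0=0, M1=836/113, M2=-572/113, M3=613/226, M4=0
seg 0: a=4, c=M0/2=0, d=(M1−M0)/(6·1)=418/339, b=Δ0−h0·(2M0+M1)/6=-2452/339
seg 1: a=-2, c=M1/2=418/113, d=(M2−M1)/(6·3)=-704/1017, b=Δ1−h1·(2M1+M2)/6=-1198/339
seg 2: a=2, c=M2/2=-286/113, d=(M3−M2)/(6·2)=1757/2712, b=Δ2−h2·(2M2+M3)/6=-10/339
seg 3: a=-3, c=M3/2=613/452, d=(M4−M3)/(6·3)=-613/4068, b=Δ3−h3·(2M3+M4)/6=-1613/678
t_q=3/4 → seg 0, τ=3/4; S=4+-2452/339·τ+0·τ²+418/339·τ³=-3271/3616

  seg 0: a=4 b=-2452/339 c=0 d=418/339
  seg 1: a=-2 b=-1198/339 c=418/113 d=-704/1017
  seg 2: a=2 b=-10/339 c=-286/113 d=1757/2712
  seg 3: a=-3 b=-1613/678 c=613/452 d=-613/4068
S(3/4) = -3271/3616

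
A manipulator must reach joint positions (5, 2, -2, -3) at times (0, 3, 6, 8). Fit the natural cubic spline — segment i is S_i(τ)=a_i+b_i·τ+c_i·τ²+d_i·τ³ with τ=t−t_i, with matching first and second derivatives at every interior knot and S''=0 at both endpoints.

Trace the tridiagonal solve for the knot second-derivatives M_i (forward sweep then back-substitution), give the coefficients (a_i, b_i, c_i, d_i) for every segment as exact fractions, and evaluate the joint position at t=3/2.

  seg 0: a=5 b=-187/222 c=0 d=-35/1998
  seg 1: a=2 b=-146/111 c=-35/222 d=101/1998
  seg 2: a=-2 b=-199/222 c=11/37 d=-11/222
S(3/2) = 2177/592

Δ: Δ0=-1, Δ1=-4/3, Δ2=-1/2
row 1: diag=12, rhs=-2; c'=1/4, d'=-1/6
row 2: denom=10−3·1/4=37/4; d'=(5−3·-1/6)/(37/4)=22/37
back: M2=22/37
back: M1=-1/6−1/4·22/37=-35/111
M: M0=0, M1=-35/111, M2=22/37, M3=0
seg 0: a=5, c=M0/2=0, d=(M1−M0)/(6·3)=-35/1998, b=Δ0−h0·(2M0+M1)/6=-187/222
seg 1: a=2, c=M1/2=-35/222, d=(M2−M1)/(6·3)=101/1998, b=Δ1−h1·(2M1+M2)/6=-146/111
seg 2: a=-2, c=M2/2=11/37, d=(M3−M2)/(6·2)=-11/222, b=Δ2−h2·(2M2+M3)/6=-199/222
t_q=3/2 → seg 0, τ=3/2; S=5+-187/222·τ+0·τ²+-35/1998·τ³=2177/592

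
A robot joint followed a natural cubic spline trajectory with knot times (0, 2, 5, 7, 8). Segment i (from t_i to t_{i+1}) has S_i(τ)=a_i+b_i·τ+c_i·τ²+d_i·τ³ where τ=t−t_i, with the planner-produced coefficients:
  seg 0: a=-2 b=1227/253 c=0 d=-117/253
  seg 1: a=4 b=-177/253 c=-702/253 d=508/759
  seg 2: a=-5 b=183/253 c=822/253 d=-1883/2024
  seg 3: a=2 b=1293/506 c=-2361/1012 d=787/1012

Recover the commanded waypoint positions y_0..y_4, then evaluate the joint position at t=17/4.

y_0=-2 y_1=4 y_2=-5 y_3=2 y_4=3
S(17/4) = -1471/368

y_0 = S_0(0) = a_0 = -2
y_1 = S_1(0) = a_1 = 4
y_2 = S_2(0) = a_2 = -5
y_3 = S_3(0) = a_3 = 2
y_4 = S_3(1) = 3
t_q=17/4 is in segment 1 (τ=9/4); S_1(τ)=-1471/368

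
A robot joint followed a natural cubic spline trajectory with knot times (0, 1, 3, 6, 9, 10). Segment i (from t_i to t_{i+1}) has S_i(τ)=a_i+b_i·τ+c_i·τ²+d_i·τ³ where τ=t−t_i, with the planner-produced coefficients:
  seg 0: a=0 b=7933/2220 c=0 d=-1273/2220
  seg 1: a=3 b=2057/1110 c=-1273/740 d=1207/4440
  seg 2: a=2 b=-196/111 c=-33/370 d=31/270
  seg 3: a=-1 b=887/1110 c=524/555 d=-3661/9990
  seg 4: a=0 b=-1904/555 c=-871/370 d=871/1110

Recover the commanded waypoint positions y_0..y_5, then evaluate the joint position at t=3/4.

y_0 = S_0(0) = a_0 = 0
y_1 = S_1(0) = a_1 = 3
y_2 = S_2(0) = a_2 = 2
y_3 = S_3(0) = a_3 = -1
y_4 = S_4(0) = a_4 = 0
y_5 = S_4(1) = -5
t_q=3/4 is in segment 0 (τ=3/4); S_0(τ)=115471/47360

y_0=0 y_1=3 y_2=2 y_3=-1 y_4=0 y_5=-5
S(3/4) = 115471/47360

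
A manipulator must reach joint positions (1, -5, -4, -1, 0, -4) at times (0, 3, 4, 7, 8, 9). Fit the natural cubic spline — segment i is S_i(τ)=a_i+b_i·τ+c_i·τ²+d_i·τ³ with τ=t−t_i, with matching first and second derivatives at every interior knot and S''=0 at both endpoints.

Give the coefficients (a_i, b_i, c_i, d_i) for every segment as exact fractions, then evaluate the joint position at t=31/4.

Δ: Δ0=-2, Δ1=1, Δ2=1, Δ3=1, Δ4=-4
row 1: diag=8, rhs=18; c'=1/8, d'=9/4
row 2: denom=8−1·1/8=63/8; d'=(0−1·9/4)/(63/8)=-2/7
row 3: denom=8−3·8/21=48/7; d'=(0−3·-2/7)/(48/7)=1/8
row 4: denom=4−1·7/48=185/48; d'=(-30−1·1/8)/(185/48)=-1446/185
back: M4=-1446/185
back: M3=1/8−7/48·-1446/185=234/185
back: M2=-2/7−8/21·234/185=-142/185
back: M1=9/4−1/8·-142/185=434/185
M: M0=0, M1=434/185, M2=-142/185, M3=234/185, M4=-1446/185, M5=0
seg 0: a=1, c=M0/2=0, d=(M1−M0)/(6·3)=217/1665, b=Δ0−h0·(2M0+M1)/6=-587/185
seg 1: a=-5, c=M1/2=217/185, d=(M2−M1)/(6·1)=-96/185, b=Δ1−h1·(2M1+M2)/6=64/185
seg 2: a=-4, c=M2/2=-71/185, d=(M3−M2)/(6·3)=188/1665, b=Δ2−h2·(2M2+M3)/6=42/37
seg 3: a=-1, c=M3/2=117/185, d=(M4−M3)/(6·1)=-56/37, b=Δ3−h3·(2M3+M4)/6=348/185
seg 4: a=0, c=M4/2=-723/185, d=(M5−M4)/(6·1)=241/185, b=Δ4−h4·(2M4+M5)/6=-258/185
t_q=31/4 → seg 3, τ=3/4; S=-1+348/185·τ+117/185·τ²+-56/37·τ³=379/2960

  seg 0: a=1 b=-587/185 c=0 d=217/1665
  seg 1: a=-5 b=64/185 c=217/185 d=-96/185
  seg 2: a=-4 b=42/37 c=-71/185 d=188/1665
  seg 3: a=-1 b=348/185 c=117/185 d=-56/37
  seg 4: a=0 b=-258/185 c=-723/185 d=241/185
S(31/4) = 379/2960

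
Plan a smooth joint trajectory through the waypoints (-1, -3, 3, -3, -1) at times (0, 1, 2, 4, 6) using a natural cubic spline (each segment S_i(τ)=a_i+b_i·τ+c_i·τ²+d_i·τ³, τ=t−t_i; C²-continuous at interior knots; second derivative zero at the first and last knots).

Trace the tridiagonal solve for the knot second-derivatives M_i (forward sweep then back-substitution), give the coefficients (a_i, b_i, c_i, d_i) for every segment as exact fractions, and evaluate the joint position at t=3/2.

  seg 0: a=-1 b=-32/7 c=0 d=18/7
  seg 1: a=-3 b=22/7 c=54/7 d=-34/7
  seg 2: a=3 b=4 c=-48/7 d=47/28
  seg 3: a=-3 b=-23/7 c=45/14 d=-15/28
S(3/2) = -3/28

Δ: Δ0=-2, Δ1=6, Δ2=-3, Δ3=1
row 1: diag=4, rhs=48; c'=1/4, d'=12
row 2: denom=6−1·1/4=23/4; d'=(-54−1·12)/(23/4)=-264/23
row 3: denom=8−2·8/23=168/23; d'=(24−2·-264/23)/(168/23)=45/7
back: M3=45/7
back: M2=-264/23−8/23·45/7=-96/7
back: M1=12−1/4·-96/7=108/7
M: M0=0, M1=108/7, M2=-96/7, M3=45/7, M4=0
seg 0: a=-1, c=M0/2=0, d=(M1−M0)/(6·1)=18/7, b=Δ0−h0·(2M0+M1)/6=-32/7
seg 1: a=-3, c=M1/2=54/7, d=(M2−M1)/(6·1)=-34/7, b=Δ1−h1·(2M1+M2)/6=22/7
seg 2: a=3, c=M2/2=-48/7, d=(M3−M2)/(6·2)=47/28, b=Δ2−h2·(2M2+M3)/6=4
seg 3: a=-3, c=M3/2=45/14, d=(M4−M3)/(6·2)=-15/28, b=Δ3−h3·(2M3+M4)/6=-23/7
t_q=3/2 → seg 1, τ=1/2; S=-3+22/7·τ+54/7·τ²+-34/7·τ³=-3/28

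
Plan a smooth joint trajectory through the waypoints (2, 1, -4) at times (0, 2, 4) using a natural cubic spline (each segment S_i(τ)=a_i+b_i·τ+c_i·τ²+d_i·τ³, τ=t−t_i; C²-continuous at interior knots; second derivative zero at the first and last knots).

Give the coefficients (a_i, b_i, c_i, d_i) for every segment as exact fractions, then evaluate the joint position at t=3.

  seg 0: a=2 b=0 c=0 d=-1/8
  seg 1: a=1 b=-3/2 c=-3/4 d=1/8
S(3) = -9/8

Δ: Δ0=-1/2, Δ1=-5/2
row 1: diag=8, rhs=-12; c'=1/4, d'=-3/2
back: M1=-3/2
M: M0=0, M1=-3/2, M2=0
seg 0: a=2, c=M0/2=0, d=(M1−M0)/(6·2)=-1/8, b=Δ0−h0·(2M0+M1)/6=0
seg 1: a=1, c=M1/2=-3/4, d=(M2−M1)/(6·2)=1/8, b=Δ1−h1·(2M1+M2)/6=-3/2
t_q=3 → seg 1, τ=1; S=1+-3/2·τ+-3/4·τ²+1/8·τ³=-9/8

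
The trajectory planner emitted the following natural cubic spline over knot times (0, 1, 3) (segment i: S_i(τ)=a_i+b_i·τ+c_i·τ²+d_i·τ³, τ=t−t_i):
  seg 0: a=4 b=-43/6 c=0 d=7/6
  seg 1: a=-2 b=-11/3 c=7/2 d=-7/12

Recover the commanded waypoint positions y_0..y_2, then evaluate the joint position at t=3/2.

y_0 = S_0(0) = a_0 = 4
y_1 = S_1(0) = a_1 = -2
y_2 = S_1(2) = 0
t_q=3/2 is in segment 1 (τ=1/2); S_1(τ)=-97/32

y_0=4 y_1=-2 y_2=0
S(3/2) = -97/32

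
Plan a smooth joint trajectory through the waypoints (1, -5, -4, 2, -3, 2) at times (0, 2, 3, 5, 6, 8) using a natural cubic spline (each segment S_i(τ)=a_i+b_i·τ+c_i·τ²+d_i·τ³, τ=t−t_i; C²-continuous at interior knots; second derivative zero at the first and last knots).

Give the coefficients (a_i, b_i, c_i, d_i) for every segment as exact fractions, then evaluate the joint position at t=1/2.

Δ: Δ0=-3, Δ1=1, Δ2=3, Δ3=-5, Δ4=5/2
row 1: diag=6, rhs=24; c'=1/6, d'=4
row 2: denom=6−1·1/6=35/6; d'=(12−1·4)/(35/6)=48/35
row 3: denom=6−2·12/35=186/35; d'=(-48−2·48/35)/(186/35)=-296/31
row 4: denom=6−1·35/186=1081/186; d'=(45−1·-296/31)/(1081/186)=10146/1081
back: M4=10146/1081
back: M3=-296/31−35/186·10146/1081=-12231/1081
back: M2=48/35−12/35·-12231/1081=5676/1081
back: M1=4−1/6·5676/1081=3378/1081
M: M0=0, M1=3378/1081, M2=5676/1081, M3=-12231/1081, M4=10146/1081, M5=0
seg 0: a=1, c=M0/2=0, d=(M1−M0)/(6·2)=563/2162, b=Δ0−h0·(2M0+M1)/6=-4369/1081
seg 1: a=-5, c=M1/2=1689/1081, d=(M2−M1)/(6·1)=383/1081, b=Δ1−h1·(2M1+M2)/6=-991/1081
seg 2: a=-4, c=M2/2=2838/1081, d=(M3−M2)/(6·2)=-127/92, b=Δ2−h2·(2M2+M3)/6=3536/1081
seg 3: a=2, c=M3/2=-12231/2162, d=(M4−M3)/(6·1)=7459/2162, b=Δ3−h3·(2M3+M4)/6=-3019/1081
seg 4: a=-3, c=M4/2=5073/1081, d=(M5−M4)/(6·2)=-1691/2162, b=Δ4−h4·(2M4+M5)/6=-8123/2162
t_q=1/2 → seg 0, τ=1/2; S=1+-4369/1081·τ+0·τ²+563/2162·τ³=-17093/17296

  seg 0: a=1 b=-4369/1081 c=0 d=563/2162
  seg 1: a=-5 b=-991/1081 c=1689/1081 d=383/1081
  seg 2: a=-4 b=3536/1081 c=2838/1081 d=-127/92
  seg 3: a=2 b=-3019/1081 c=-12231/2162 d=7459/2162
  seg 4: a=-3 b=-8123/2162 c=5073/1081 d=-1691/2162
S(1/2) = -17093/17296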